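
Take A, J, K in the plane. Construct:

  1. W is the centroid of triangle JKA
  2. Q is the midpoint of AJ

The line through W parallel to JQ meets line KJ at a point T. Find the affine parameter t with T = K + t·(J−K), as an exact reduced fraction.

Set A = (0, 0), J = (1, 0), K = (0, 1); any affine frame gives the same invariant.
1. W is the centroid of triangle JKA ⇒ W = (1/3, 1/3)
2. Q is the midpoint of AJ ⇒ Q = (1/2, 0)
through W parallel to JQ: direction (-1/2, 0); meets KJ at T = (2/3, 1/3)
T = K + t·(J−K) with t = 2/3

t = 2/3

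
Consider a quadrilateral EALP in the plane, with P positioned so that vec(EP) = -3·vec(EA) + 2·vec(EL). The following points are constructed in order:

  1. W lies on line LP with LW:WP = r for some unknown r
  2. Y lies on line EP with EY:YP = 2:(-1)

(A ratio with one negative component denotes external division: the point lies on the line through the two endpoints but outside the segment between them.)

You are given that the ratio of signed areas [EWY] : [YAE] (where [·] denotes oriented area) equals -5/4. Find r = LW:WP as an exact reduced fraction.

Choose coordinates E = (0, 0), A = (1, 0), L = (0, 1), P = (-3, 2).
1. With LW:WP = r, write λ = r/(r+1) so W = L + λ·(P−L); W is affine-linear in λ
2. Y lies on line EP with EY:YP = 2:(-1) ⇒ Y = (-6, 4)
Every point depending on W is an affine combination of W and λ-independent points, so each such coordinate is linear in λ; the λ² term in each signed area is a multiple of (P−L)×(P−L) = 0, so 2·[EWY] and 2·[YAE] are each linear in λ. Evaluating at λ=0 and λ=1:
  2·[EWY] = -6·λ + 6,   2·[YAE] = -4
So [EWY]:[YAE] = (-6·λ + 6) / (-4). Setting this equal to -5/4:
  -6·λ + 6 = -5/4·(-4)  ⇒  λ = 1/6
Then r = λ/(1−λ) = (1/6)/(5/6) = 1/5. Check: with r = 1/5, W = (-1/2, 7/6) and [EWY]:[YAE] = -5/4 as required.

r = 1/5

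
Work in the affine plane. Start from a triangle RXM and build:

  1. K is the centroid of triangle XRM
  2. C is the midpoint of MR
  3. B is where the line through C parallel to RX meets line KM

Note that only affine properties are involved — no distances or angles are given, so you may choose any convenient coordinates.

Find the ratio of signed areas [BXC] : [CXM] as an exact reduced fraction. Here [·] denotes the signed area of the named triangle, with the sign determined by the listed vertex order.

Assign R = (0, 0), X = (1, 0), M = (0, 1) — the answer is frame-independent, so this choice is without loss of generality.
1. K is the centroid of triangle XRM ⇒ K = (1/3, 1/3)
2. C is the midpoint of MR ⇒ C = (0, 1/2)
3. B is where the line through C parallel to RX meets line KM ⇒ B = (1/4, 1/2)
2·[BXC] = -1/8, 2·[CXM] = 1/2
[BXC]:[CXM] = -1/8:1/2 = -1/4

[BXC]:[CXM] = -1/4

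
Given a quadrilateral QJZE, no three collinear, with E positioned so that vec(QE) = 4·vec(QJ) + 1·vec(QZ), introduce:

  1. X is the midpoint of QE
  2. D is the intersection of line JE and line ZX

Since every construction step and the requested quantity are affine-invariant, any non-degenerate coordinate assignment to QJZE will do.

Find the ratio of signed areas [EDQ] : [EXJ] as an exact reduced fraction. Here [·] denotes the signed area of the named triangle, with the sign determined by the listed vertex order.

Assign Q = (0, 0), J = (1, 0), Z = (0, 1), E = (4, 1) — the answer is frame-independent, so this choice is without loss of generality.
1. X is the midpoint of QE ⇒ X = (2, 1/2)
2. D is the intersection of line JE and line ZX ⇒ D = (16/7, 3/7)
2·[EDQ] = -4/7, 2·[EXJ] = 1/2
[EDQ]:[EXJ] = -4/7:1/2 = -8/7

[EDQ]:[EXJ] = -8/7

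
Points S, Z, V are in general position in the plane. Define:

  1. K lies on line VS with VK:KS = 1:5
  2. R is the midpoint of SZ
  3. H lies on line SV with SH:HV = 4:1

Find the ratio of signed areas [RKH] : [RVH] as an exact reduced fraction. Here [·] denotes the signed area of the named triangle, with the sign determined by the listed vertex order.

[RKH]:[RVH] = 1/6

Work in coordinates with S = (0, 0), Z = (1, 0), V = (0, 1).
1. K lies on line VS with VK:KS = 1:5 ⇒ K = (0, 5/6)
2. R is the midpoint of SZ ⇒ R = (1/2, 0)
3. H lies on line SV with SH:HV = 4:1 ⇒ H = (0, 4/5)
2·[RKH] = 1/60, 2·[RVH] = 1/10
[RKH]:[RVH] = 1/60:1/10 = 1/6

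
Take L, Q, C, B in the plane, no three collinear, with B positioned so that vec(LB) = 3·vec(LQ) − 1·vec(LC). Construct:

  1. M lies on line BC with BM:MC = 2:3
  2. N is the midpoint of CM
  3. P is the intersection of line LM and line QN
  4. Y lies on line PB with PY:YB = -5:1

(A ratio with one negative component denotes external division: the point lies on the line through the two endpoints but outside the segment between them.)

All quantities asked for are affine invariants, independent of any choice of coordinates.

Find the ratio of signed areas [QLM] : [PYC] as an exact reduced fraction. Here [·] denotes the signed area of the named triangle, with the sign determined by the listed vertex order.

Work in coordinates with L = (0, 0), Q = (1, 0), C = (0, 1), B = (3, -1).
1. M lies on line BC with BM:MC = 2:3 ⇒ M = (9/5, -1/5)
2. N is the midpoint of CM ⇒ N = (9/10, 2/5)
3. P is the intersection of line LM and line QN ⇒ P = (36/35, -4/35)
4. Y lies on line PB with PY:YB = -5:1 ⇒ Y = (489/140, -171/140)
2·[QLM] = 1/5, 2·[PYC] = 45/28
[QLM]:[PYC] = 1/5:45/28 = 28/225

[QLM]:[PYC] = 28/225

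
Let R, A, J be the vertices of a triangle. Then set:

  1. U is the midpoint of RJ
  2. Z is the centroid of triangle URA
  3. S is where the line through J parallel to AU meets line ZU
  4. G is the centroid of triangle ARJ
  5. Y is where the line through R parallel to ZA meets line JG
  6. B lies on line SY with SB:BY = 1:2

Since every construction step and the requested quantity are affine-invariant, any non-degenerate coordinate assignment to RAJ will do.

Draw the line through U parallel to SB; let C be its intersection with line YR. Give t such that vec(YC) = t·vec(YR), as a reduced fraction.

t = -1/10

Work in coordinates with R = (0, 0), A = (1, 0), J = (0, 1).
1. U is the midpoint of RJ ⇒ U = (0, 1/2)
2. Z is the centroid of triangle URA ⇒ Z = (1/3, 1/6)
3. S is where the line through J parallel to AU meets line ZU ⇒ S = (-1, 3/2)
4. G is the centroid of triangle ARJ ⇒ G = (1/3, 1/3)
5. Y is where the line through R parallel to ZA meets line JG ⇒ Y = (4/7, -1/7)
6. B lies on line SY with SB:BY = 1:2 ⇒ B = (-10/21, 20/21)
through U parallel to SB: direction (11/21, -23/42); meets YR at C = (22/35, -11/70)
C = Y + t·(R−Y) with t = -1/10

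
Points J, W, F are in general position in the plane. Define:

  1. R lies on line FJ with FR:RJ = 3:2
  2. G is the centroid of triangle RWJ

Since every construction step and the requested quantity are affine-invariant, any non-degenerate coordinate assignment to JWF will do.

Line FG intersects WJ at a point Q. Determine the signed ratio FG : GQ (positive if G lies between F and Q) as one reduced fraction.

Assign J = (0, 0), W = (1, 0), F = (0, 1) — the answer is frame-independent, so this choice is without loss of generality.
1. R lies on line FJ with FR:RJ = 3:2 ⇒ R = (0, 2/5)
2. G is the centroid of triangle RWJ ⇒ G = (1/3, 2/15)
line FG meets WJ at Q = (5/13, 0)
G = F + t·(Q−F) with t = 13/15, so FG:GQ = 13/15:2/15

FG:GQ = 13/2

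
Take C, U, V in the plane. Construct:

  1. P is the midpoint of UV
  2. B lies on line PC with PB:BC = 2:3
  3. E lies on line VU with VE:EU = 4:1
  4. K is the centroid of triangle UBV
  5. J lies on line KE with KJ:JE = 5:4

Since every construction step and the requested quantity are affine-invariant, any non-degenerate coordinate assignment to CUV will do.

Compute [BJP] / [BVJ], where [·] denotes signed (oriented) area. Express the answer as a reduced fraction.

Set C = (0, 0), U = (1, 0), V = (0, 1); any affine frame gives the same invariant.
1. P is the midpoint of UV ⇒ P = (1/2, 1/2)
2. B lies on line PC with PB:BC = 2:3 ⇒ B = (3/10, 3/10)
3. E lies on line VU with VE:EU = 4:1 ⇒ E = (4/5, 1/5)
4. K is the centroid of triangle UBV ⇒ K = (13/30, 13/30)
5. J lies on line KE with KJ:JE = 5:4 ⇒ J = (86/135, 41/135)
2·[BJP] = 1/15, 2·[BVJ] = -32/135
[BJP]:[BVJ] = 1/15:-32/135 = -9/32

[BJP]:[BVJ] = -9/32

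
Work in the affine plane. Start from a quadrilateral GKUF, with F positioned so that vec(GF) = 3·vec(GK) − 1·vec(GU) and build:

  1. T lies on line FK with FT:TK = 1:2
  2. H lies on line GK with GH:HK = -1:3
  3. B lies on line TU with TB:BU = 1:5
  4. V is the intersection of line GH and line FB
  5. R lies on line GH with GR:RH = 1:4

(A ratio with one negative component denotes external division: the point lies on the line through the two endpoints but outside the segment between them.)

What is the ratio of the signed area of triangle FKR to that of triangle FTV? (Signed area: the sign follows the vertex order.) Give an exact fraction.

Work in coordinates with G = (0, 0), K = (1, 0), U = (0, 1), F = (3, -1).
1. T lies on line FK with FT:TK = 1:2 ⇒ T = (7/3, -2/3)
2. H lies on line GK with GH:HK = -1:3 ⇒ H = (-1/2, 0)
3. B lies on line TU with TB:BU = 1:5 ⇒ B = (35/18, -7/18)
4. V is the intersection of line GH and line FB ⇒ V = (14/11, 0)
5. R lies on line GH with GR:RH = 1:4 ⇒ R = (-1/10, 0)
2·[FKR] = 11/10, 2·[FTV] = -1/11
[FKR]:[FTV] = 11/10:-1/11 = -121/10

[FKR]:[FTV] = -121/10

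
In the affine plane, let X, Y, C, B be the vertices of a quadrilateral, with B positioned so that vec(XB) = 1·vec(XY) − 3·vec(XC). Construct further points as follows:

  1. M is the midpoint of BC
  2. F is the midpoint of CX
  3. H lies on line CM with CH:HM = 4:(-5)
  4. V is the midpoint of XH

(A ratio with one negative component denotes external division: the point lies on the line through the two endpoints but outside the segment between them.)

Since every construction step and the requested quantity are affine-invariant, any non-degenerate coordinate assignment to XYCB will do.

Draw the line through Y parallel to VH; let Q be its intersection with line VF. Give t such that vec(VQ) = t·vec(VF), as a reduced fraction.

t = 9

Set X = (0, 0), Y = (1, 0), C = (0, 1), B = (1, -3); any affine frame gives the same invariant.
1. M is the midpoint of BC ⇒ M = (1/2, -1)
2. F is the midpoint of CX ⇒ F = (0, 1/2)
3. H lies on line CM with CH:HM = 4:(-5) ⇒ H = (-2, 9)
4. V is the midpoint of XH ⇒ V = (-1, 9/2)
through Y parallel to VH: direction (-1, 9/2); meets VF at Q = (8, -63/2)
Q = V + t·(F−V) with t = 9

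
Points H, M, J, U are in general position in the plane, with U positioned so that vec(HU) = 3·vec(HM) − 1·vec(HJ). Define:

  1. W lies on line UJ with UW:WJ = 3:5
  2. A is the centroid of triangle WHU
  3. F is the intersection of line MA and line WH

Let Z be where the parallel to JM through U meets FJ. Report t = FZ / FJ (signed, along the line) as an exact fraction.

t = -11

Assign H = (0, 0), M = (1, 0), J = (0, 1), U = (3, -1) — the answer is frame-independent, so this choice is without loss of generality.
1. W lies on line UJ with UW:WJ = 3:5 ⇒ W = (15/8, -1/4)
2. A is the centroid of triangle WHU ⇒ A = (13/8, -5/12)
3. F is the intersection of line MA and line WH ⇒ F = (5/4, -1/6)
through U parallel to JM: direction (1, -1); meets FJ at Z = (15, -13)
Z = F + t·(J−F) with t = -11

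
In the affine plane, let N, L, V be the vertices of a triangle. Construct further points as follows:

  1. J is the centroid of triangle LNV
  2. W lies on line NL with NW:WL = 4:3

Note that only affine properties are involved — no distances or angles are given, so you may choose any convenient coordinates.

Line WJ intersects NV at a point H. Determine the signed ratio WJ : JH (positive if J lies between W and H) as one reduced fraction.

WJ:JH = 5/7

Assign N = (0, 0), L = (1, 0), V = (0, 1) — the answer is frame-independent, so this choice is without loss of generality.
1. J is the centroid of triangle LNV ⇒ J = (1/3, 1/3)
2. W lies on line NL with NW:WL = 4:3 ⇒ W = (4/7, 0)
line WJ meets NV at H = (0, 4/5)
J = W + t·(H−W) with t = 5/12, so WJ:JH = 5/12:7/12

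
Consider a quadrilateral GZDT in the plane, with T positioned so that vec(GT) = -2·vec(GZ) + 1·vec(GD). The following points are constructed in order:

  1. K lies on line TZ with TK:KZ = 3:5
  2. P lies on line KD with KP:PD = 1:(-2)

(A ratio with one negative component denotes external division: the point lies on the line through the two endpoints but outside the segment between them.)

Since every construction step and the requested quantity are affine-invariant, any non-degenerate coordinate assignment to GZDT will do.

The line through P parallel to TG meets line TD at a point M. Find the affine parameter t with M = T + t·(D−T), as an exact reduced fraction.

Set G = (0, 0), Z = (1, 0), D = (0, 1), T = (-2, 1); any affine frame gives the same invariant.
1. K lies on line TZ with TK:KZ = 3:5 ⇒ K = (-7/8, 5/8)
2. P lies on line KD with KP:PD = 1:(-2) ⇒ P = (-7/4, 1/4)
through P parallel to TG: direction (2, -1); meets TD at M = (-13/4, 1)
M = T + t·(D−T) with t = -5/8

t = -5/8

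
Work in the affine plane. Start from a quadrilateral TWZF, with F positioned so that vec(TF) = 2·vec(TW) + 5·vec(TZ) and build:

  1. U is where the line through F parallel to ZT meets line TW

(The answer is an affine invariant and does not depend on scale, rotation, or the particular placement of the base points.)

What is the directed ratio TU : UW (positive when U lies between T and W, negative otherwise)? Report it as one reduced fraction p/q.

Work in coordinates with T = (0, 0), W = (1, 0), Z = (0, 1), F = (2, 5).
1. U is where the line through F parallel to ZT meets line TW ⇒ U = (2, 0)
U = T + t·(W−T) with t = 2, so TU:UW = t:(1−t) = 2:-1

TU:UW = -2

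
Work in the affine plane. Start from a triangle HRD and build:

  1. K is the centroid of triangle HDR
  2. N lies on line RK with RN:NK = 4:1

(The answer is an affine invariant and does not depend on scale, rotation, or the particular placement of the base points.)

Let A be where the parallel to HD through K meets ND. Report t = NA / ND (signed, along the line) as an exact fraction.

t = 2/7

Work in coordinates with H = (0, 0), R = (1, 0), D = (0, 1).
1. K is the centroid of triangle HDR ⇒ K = (1/3, 1/3)
2. N lies on line RK with RN:NK = 4:1 ⇒ N = (7/15, 4/15)
through K parallel to HD: direction (0, 1); meets ND at A = (1/3, 10/21)
A = N + t·(D−N) with t = 2/7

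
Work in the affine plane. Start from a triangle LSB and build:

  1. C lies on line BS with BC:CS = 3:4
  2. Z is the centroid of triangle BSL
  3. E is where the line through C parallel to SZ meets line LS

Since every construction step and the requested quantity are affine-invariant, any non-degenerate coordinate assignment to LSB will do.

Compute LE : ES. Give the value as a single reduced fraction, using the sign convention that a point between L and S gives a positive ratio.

LE:ES = -11/4

Work in coordinates with L = (0, 0), S = (1, 0), B = (0, 1).
1. C lies on line BS with BC:CS = 3:4 ⇒ C = (3/7, 4/7)
2. Z is the centroid of triangle BSL ⇒ Z = (1/3, 1/3)
3. E is where the line through C parallel to SZ meets line LS ⇒ E = (11/7, 0)
E = L + t·(S−L) with t = 11/7, so LE:ES = t:(1−t) = 11/7:-4/7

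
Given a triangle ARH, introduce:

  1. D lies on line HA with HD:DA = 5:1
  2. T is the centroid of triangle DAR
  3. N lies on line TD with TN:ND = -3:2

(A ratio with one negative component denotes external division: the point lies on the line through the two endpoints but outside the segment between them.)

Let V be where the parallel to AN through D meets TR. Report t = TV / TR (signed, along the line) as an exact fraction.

Assign A = (0, 0), R = (1, 0), H = (0, 1) — the answer is frame-independent, so this choice is without loss of generality.
1. D lies on line HA with HD:DA = 5:1 ⇒ D = (0, 1/6)
2. T is the centroid of triangle DAR ⇒ T = (1/3, 1/18)
3. N lies on line TD with TN:ND = -3:2 ⇒ N = (-2/3, 7/18)
through D parallel to AN: direction (-2/3, 7/18); meets TR at V = (1/6, 5/72)
V = T + t·(R−T) with t = -1/4

t = -1/4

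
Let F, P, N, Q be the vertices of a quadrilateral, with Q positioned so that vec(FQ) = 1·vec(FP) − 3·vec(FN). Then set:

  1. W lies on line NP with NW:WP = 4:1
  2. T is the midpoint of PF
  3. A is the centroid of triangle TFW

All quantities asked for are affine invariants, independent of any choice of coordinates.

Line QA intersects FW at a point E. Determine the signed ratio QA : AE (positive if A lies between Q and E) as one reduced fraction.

QA:AE = 77

Set F = (0, 0), P = (1, 0), N = (0, 1), Q = (1, -3); any affine frame gives the same invariant.
1. W lies on line NP with NW:WP = 4:1 ⇒ W = (4/5, 1/5)
2. T is the midpoint of PF ⇒ T = (1/2, 0)
3. A is the centroid of triangle TFW ⇒ A = (13/30, 1/15)
line QA meets FW at E = (164/385, 41/385)
A = Q + t·(E−Q) with t = 77/78, so QA:AE = 77/78:1/78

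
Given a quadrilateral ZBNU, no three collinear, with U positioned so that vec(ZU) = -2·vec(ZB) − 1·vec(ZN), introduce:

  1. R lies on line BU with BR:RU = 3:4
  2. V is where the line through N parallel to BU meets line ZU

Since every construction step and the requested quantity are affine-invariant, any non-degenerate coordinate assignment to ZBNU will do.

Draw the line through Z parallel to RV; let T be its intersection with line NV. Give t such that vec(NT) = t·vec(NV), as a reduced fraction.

t = 11/14

Set Z = (0, 0), B = (1, 0), N = (0, 1), U = (-2, -1); any affine frame gives the same invariant.
1. R lies on line BU with BR:RU = 3:4 ⇒ R = (-2/7, -3/7)
2. V is where the line through N parallel to BU meets line ZU ⇒ V = (6, 3)
through Z parallel to RV: direction (44/7, 24/7); meets NV at T = (33/7, 18/7)
T = N + t·(V−N) with t = 11/14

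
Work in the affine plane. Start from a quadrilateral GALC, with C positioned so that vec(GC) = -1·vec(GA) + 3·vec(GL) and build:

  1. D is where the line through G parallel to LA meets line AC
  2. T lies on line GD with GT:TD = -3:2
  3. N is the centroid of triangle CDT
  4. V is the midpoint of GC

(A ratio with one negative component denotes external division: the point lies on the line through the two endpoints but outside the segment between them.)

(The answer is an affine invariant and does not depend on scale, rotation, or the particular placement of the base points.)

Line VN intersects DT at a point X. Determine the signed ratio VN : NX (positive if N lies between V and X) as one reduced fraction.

VN:NX = 1/2

Work in coordinates with G = (0, 0), A = (1, 0), L = (0, 1), C = (-1, 3).
1. D is where the line through G parallel to LA meets line AC ⇒ D = (3, -3)
2. T lies on line GD with GT:TD = -3:2 ⇒ T = (9, -9)
3. N is the centroid of triangle CDT ⇒ N = (11/3, -3)
4. V is the midpoint of GC ⇒ V = (-1/2, 3/2)
line VN meets DT at X = (12, -12)
N = V + t·(X−V) with t = 1/3, so VN:NX = 1/3:2/3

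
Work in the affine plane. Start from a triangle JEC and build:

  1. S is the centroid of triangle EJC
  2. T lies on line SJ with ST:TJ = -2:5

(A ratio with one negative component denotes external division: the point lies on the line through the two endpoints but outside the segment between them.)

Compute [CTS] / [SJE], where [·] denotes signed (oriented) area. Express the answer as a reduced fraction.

Work in coordinates with J = (0, 0), E = (1, 0), C = (0, 1).
1. S is the centroid of triangle EJC ⇒ S = (1/3, 1/3)
2. T lies on line SJ with ST:TJ = -2:5 ⇒ T = (5/9, 5/9)
2·[CTS] = -2/9, 2·[SJE] = 1/3
[CTS]:[SJE] = -2/9:1/3 = -2/3

[CTS]:[SJE] = -2/3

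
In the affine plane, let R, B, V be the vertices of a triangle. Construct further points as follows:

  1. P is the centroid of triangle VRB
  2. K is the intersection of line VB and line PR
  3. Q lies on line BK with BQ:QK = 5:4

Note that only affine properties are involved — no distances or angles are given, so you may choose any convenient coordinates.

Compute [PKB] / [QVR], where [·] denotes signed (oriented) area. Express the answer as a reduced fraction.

Assign R = (0, 0), B = (1, 0), V = (0, 1) — the answer is frame-independent, so this choice is without loss of generality.
1. P is the centroid of triangle VRB ⇒ P = (1/3, 1/3)
2. K is the intersection of line VB and line PR ⇒ K = (1/2, 1/2)
3. Q lies on line BK with BQ:QK = 5:4 ⇒ Q = (13/18, 5/18)
2·[PKB] = -1/6, 2·[QVR] = 13/18
[PKB]:[QVR] = -1/6:13/18 = -3/13

[PKB]:[QVR] = -3/13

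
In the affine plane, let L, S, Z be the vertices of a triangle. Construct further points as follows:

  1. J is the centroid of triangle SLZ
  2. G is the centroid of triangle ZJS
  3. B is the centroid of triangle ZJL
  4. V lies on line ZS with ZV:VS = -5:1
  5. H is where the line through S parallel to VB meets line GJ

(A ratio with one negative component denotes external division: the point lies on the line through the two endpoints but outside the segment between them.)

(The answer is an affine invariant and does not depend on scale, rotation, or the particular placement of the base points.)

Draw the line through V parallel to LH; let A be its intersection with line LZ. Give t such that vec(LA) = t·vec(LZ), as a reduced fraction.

t = -3/2

Set L = (0, 0), S = (1, 0), Z = (0, 1); any affine frame gives the same invariant.
1. J is the centroid of triangle SLZ ⇒ J = (1/3, 1/3)
2. G is the centroid of triangle ZJS ⇒ G = (4/9, 4/9)
3. B is the centroid of triangle ZJL ⇒ B = (1/9, 4/9)
4. V lies on line ZS with ZV:VS = -5:1 ⇒ V = (5/4, -1/4)
5. H is where the line through S parallel to VB meets line GJ ⇒ H = (25/66, 25/66)
through V parallel to LH: direction (25/66, 25/66); meets LZ at A = (0, -3/2)
A = L + t·(Z−L) with t = -3/2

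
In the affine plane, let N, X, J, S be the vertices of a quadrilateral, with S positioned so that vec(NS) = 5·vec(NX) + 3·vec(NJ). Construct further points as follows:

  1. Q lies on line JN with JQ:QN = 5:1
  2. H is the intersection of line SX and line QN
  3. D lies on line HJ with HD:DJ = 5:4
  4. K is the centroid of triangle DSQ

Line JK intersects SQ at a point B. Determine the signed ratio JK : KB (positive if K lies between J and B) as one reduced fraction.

JK:KB = 44

Choose coordinates N = (0, 0), X = (1, 0), J = (0, 1), S = (5, 3).
1. Q lies on line JN with JQ:QN = 5:1 ⇒ Q = (0, 1/6)
2. H is the intersection of line SX and line QN ⇒ H = (0, -3/4)
3. D lies on line HJ with HD:DJ = 5:4 ⇒ D = (0, 2/9)
4. K is the centroid of triangle DSQ ⇒ K = (5/3, 61/54)
line JK meets SQ at B = (75/44, 299/264)
K = J + t·(B−J) with t = 44/45, so JK:KB = 44/45:1/45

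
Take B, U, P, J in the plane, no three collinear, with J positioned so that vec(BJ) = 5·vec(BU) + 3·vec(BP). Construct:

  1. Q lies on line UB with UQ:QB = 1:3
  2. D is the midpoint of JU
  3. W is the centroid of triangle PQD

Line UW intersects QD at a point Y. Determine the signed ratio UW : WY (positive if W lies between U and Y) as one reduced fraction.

UW:WY = -4/3

Work in coordinates with B = (0, 0), U = (1, 0), P = (0, 1), J = (5, 3).
1. Q lies on line UB with UQ:QB = 1:3 ⇒ Q = (3/4, 0)
2. D is the midpoint of JU ⇒ D = (3, 3/2)
3. W is the centroid of triangle PQD ⇒ W = (5/4, 5/6)
line UW meets QD at Y = (17/16, 5/24)
W = U + t·(Y−U) with t = 4, so UW:WY = 4:-3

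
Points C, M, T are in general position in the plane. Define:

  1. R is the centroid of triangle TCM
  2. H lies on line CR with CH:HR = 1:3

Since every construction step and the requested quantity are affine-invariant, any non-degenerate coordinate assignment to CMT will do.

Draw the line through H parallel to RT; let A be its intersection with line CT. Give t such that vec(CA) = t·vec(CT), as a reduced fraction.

Assign C = (0, 0), M = (1, 0), T = (0, 1) — the answer is frame-independent, so this choice is without loss of generality.
1. R is the centroid of triangle TCM ⇒ R = (1/3, 1/3)
2. H lies on line CR with CH:HR = 1:3 ⇒ H = (1/12, 1/12)
through H parallel to RT: direction (-1/3, 2/3); meets CT at A = (0, 1/4)
A = C + t·(T−C) with t = 1/4

t = 1/4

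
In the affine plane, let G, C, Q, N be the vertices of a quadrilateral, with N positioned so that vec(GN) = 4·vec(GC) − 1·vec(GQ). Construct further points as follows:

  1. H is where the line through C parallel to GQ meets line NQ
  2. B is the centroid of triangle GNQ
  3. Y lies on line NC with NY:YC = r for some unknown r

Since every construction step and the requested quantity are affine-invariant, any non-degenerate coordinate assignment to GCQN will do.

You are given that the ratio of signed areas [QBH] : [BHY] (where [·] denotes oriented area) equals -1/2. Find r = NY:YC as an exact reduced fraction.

Work in coordinates with G = (0, 0), C = (1, 0), Q = (0, 1), N = (4, -1).
1. H is where the line through C parallel to GQ meets line NQ ⇒ H = (1, 1/2)
2. B is the centroid of triangle GNQ ⇒ B = (4/3, 0)
3. With NY:YC = r, write λ = r/(r+1) so Y = N + λ·(C−N); Y is affine-linear in λ
Every point depending on Y is an affine combination of Y and λ-independent points, so each such coordinate is linear in λ; the λ² term in each signed area is a multiple of (C−N)×(C−N) = 0, so 2·[QBH] and 2·[BHY] are each linear in λ. Evaluating at λ=0 and λ=1:
  2·[QBH] = 1/3,   2·[BHY] = 7/6·λ − 1
So [QBH]:[BHY] = (1/3) / (7/6·λ − 1). Setting this equal to -1/2:
  1/3 = -1/2·(7/6·λ − 1)  ⇒  λ = 2/7
Then r = λ/(1−λ) = (2/7)/(5/7) = 2/5. Check: with r = 2/5, Y = (22/7, -5/7) and [QBH]:[BHY] = -1/2 as required.

r = 2/5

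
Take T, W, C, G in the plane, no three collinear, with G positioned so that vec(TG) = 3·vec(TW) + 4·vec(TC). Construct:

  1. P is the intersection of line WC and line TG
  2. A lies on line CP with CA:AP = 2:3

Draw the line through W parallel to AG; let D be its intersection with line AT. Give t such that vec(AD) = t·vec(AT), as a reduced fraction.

t = 58/21

Choose coordinates T = (0, 0), W = (1, 0), C = (0, 1), G = (3, 4).
1. P is the intersection of line WC and line TG ⇒ P = (3/7, 4/7)
2. A lies on line CP with CA:AP = 2:3 ⇒ A = (6/35, 29/35)
through W parallel to AG: direction (99/35, 111/35); meets AT at D = (-74/245, -1073/735)
D = A + t·(T−A) with t = 58/21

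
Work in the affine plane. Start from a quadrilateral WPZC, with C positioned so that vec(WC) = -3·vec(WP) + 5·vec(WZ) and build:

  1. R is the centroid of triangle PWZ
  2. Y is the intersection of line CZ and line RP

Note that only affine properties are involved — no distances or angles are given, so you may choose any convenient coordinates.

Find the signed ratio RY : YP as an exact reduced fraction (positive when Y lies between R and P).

RY:YP = 2/3

Set W = (0, 0), P = (1, 0), Z = (0, 1), C = (-3, 5); any affine frame gives the same invariant.
1. R is the centroid of triangle PWZ ⇒ R = (1/3, 1/3)
2. Y is the intersection of line CZ and line RP ⇒ Y = (3/5, 1/5)
Y = R + t·(P−R) with t = 2/5, so RY:YP = t:(1−t) = 2/5:3/5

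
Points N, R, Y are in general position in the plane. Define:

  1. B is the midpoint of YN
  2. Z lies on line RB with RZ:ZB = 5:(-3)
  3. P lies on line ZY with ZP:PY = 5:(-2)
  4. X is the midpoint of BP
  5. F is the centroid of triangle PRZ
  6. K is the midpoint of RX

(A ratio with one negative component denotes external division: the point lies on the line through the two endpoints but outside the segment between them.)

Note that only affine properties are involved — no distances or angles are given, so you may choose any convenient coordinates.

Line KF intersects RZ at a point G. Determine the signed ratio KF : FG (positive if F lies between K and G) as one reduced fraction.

Set N = (0, 0), R = (1, 0), Y = (0, 1); any affine frame gives the same invariant.
1. B is the midpoint of YN ⇒ B = (0, 1/2)
2. Z lies on line RB with RZ:ZB = 5:(-3) ⇒ Z = (-3/2, 5/4)
3. P lies on line ZY with ZP:PY = 5:(-2) ⇒ P = (1, 5/6)
4. X is the midpoint of BP ⇒ X = (1/2, 2/3)
5. F is the centroid of triangle PRZ ⇒ F = (1/6, 25/36)
6. K is the midpoint of RX ⇒ K = (3/4, 1/3)
line KF meets RZ at G = (5/2, -3/4)
F = K + t·(G−K) with t = -1/3, so KF:FG = -1/3:4/3

KF:FG = -1/4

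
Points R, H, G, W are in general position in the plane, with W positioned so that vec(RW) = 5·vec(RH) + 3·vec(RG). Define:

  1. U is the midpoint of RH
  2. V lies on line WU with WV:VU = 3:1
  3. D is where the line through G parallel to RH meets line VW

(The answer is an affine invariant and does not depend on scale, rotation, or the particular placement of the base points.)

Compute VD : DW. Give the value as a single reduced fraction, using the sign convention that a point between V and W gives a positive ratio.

Assign R = (0, 0), H = (1, 0), G = (0, 1), W = (5, 3) — the answer is frame-independent, so this choice is without loss of generality.
1. U is the midpoint of RH ⇒ U = (1/2, 0)
2. V lies on line WU with WV:VU = 3:1 ⇒ V = (13/8, 3/4)
3. D is where the line through G parallel to RH meets line VW ⇒ D = (2, 1)
D = V + t·(W−V) with t = 1/9, so VD:DW = t:(1−t) = 1/9:8/9

VD:DW = 1/8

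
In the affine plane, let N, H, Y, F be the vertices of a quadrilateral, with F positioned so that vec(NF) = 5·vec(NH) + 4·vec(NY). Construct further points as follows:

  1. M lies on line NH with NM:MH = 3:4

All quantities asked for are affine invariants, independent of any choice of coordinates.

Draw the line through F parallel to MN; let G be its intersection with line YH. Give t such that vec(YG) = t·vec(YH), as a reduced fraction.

t = -3

Set N = (0, 0), H = (1, 0), Y = (0, 1), F = (5, 4); any affine frame gives the same invariant.
1. M lies on line NH with NM:MH = 3:4 ⇒ M = (3/7, 0)
through F parallel to MN: direction (-3/7, 0); meets YH at G = (-3, 4)
G = Y + t·(H−Y) with t = -3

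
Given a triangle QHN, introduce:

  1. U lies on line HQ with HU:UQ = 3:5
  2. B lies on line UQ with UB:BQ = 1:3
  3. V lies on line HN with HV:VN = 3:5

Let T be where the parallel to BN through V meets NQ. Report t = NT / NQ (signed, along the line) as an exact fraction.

t = -17/24

Set Q = (0, 0), H = (1, 0), N = (0, 1); any affine frame gives the same invariant.
1. U lies on line HQ with HU:UQ = 3:5 ⇒ U = (5/8, 0)
2. B lies on line UQ with UB:BQ = 1:3 ⇒ B = (15/32, 0)
3. V lies on line HN with HV:VN = 3:5 ⇒ V = (5/8, 3/8)
through V parallel to BN: direction (-15/32, 1); meets NQ at T = (0, 41/24)
T = N + t·(Q−N) with t = -17/24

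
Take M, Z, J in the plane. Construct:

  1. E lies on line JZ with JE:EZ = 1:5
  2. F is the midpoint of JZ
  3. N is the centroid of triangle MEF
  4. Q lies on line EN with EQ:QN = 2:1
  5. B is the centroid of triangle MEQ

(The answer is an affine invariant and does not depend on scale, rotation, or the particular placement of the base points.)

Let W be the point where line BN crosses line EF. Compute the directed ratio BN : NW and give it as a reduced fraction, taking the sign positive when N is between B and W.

Choose coordinates M = (0, 0), Z = (1, 0), J = (0, 1).
1. E lies on line JZ with JE:EZ = 1:5 ⇒ E = (1/6, 5/6)
2. F is the midpoint of JZ ⇒ F = (1/2, 1/2)
3. N is the centroid of triangle MEF ⇒ N = (2/9, 4/9)
4. Q lies on line EN with EQ:QN = 2:1 ⇒ Q = (11/54, 31/54)
5. B is the centroid of triangle MEQ ⇒ B = (10/81, 38/81)
line BN meets EF at W = (2/3, 1/3)
N = B + t·(W−B) with t = 2/11, so BN:NW = 2/11:9/11

BN:NW = 2/9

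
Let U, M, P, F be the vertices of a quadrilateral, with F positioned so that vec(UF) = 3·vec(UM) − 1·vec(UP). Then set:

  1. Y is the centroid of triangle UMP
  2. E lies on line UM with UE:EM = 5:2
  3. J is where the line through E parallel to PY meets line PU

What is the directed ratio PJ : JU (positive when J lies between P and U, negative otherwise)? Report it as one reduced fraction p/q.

PJ:JU = -3/10

Assign U = (0, 0), M = (1, 0), P = (0, 1), F = (3, -1) — the answer is frame-independent, so this choice is without loss of generality.
1. Y is the centroid of triangle UMP ⇒ Y = (1/3, 1/3)
2. E lies on line UM with UE:EM = 5:2 ⇒ E = (5/7, 0)
3. J is where the line through E parallel to PY meets line PU ⇒ J = (0, 10/7)
J = P + t·(U−P) with t = -3/7, so PJ:JU = t:(1−t) = -3/7:10/7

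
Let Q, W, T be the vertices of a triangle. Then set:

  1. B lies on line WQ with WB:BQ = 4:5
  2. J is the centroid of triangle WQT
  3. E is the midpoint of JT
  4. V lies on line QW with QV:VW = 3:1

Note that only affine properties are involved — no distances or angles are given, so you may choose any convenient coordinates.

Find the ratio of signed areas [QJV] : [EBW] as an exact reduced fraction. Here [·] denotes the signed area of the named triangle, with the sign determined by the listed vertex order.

Choose coordinates Q = (0, 0), W = (1, 0), T = (0, 1).
1. B lies on line WQ with WB:BQ = 4:5 ⇒ B = (5/9, 0)
2. J is the centroid of triangle WQT ⇒ J = (1/3, 1/3)
3. E is the midpoint of JT ⇒ E = (1/6, 2/3)
4. V lies on line QW with QV:VW = 3:1 ⇒ V = (3/4, 0)
2·[QJV] = -1/4, 2·[EBW] = 8/27
[QJV]:[EBW] = -1/4:8/27 = -27/32

[QJV]:[EBW] = -27/32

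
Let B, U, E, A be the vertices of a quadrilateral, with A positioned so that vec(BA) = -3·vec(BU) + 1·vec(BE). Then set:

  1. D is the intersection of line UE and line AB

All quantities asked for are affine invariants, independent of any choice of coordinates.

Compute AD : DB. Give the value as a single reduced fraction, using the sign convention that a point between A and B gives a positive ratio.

AD:DB = -3

Set B = (0, 0), U = (1, 0), E = (0, 1), A = (-3, 1); any affine frame gives the same invariant.
1. D is the intersection of line UE and line AB ⇒ D = (3/2, -1/2)
D = A + t·(B−A) with t = 3/2, so AD:DB = t:(1−t) = 3/2:-1/2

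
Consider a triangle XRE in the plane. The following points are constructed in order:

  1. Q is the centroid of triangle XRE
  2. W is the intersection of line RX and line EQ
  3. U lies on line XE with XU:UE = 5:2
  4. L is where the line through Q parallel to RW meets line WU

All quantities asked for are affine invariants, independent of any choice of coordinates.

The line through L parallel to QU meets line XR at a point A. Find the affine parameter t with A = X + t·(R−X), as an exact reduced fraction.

Assign X = (0, 0), R = (1, 0), E = (0, 1) — the answer is frame-independent, so this choice is without loss of generality.
1. Q is the centroid of triangle XRE ⇒ Q = (1/3, 1/3)
2. W is the intersection of line RX and line EQ ⇒ W = (1/2, 0)
3. U lies on line XE with XU:UE = 5:2 ⇒ U = (0, 5/7)
4. L is where the line through Q parallel to RW meets line WU ⇒ L = (4/15, 1/3)
through L parallel to QU: direction (-1/3, 8/21); meets XR at A = (67/120, 0)
A = X + t·(R−X) with t = 67/120

t = 67/120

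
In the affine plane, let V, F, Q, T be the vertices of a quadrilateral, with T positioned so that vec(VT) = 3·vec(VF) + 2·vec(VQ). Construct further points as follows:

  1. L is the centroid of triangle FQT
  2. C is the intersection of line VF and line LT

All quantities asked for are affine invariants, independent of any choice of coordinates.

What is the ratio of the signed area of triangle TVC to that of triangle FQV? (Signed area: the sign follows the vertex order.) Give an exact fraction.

[TVC]:[FQV] = -2/3

Set V = (0, 0), F = (1, 0), Q = (0, 1), T = (3, 2); any affine frame gives the same invariant.
1. L is the centroid of triangle FQT ⇒ L = (4/3, 1)
2. C is the intersection of line VF and line LT ⇒ C = (-1/3, 0)
2·[TVC] = -2/3, 2·[FQV] = 1
[TVC]:[FQV] = -2/3:1 = -2/3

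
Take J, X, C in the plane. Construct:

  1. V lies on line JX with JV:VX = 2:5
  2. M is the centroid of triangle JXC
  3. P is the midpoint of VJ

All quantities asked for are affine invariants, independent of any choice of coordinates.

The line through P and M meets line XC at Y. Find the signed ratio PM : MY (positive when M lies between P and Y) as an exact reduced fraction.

PM:MY = 11/7

Work in coordinates with J = (0, 0), X = (1, 0), C = (0, 1).
1. V lies on line JX with JV:VX = 2:5 ⇒ V = (2/7, 0)
2. M is the centroid of triangle JXC ⇒ M = (1/3, 1/3)
3. P is the midpoint of VJ ⇒ P = (1/7, 0)
line PM meets XC at Y = (5/11, 6/11)
M = P + t·(Y−P) with t = 11/18, so PM:MY = 11/18:7/18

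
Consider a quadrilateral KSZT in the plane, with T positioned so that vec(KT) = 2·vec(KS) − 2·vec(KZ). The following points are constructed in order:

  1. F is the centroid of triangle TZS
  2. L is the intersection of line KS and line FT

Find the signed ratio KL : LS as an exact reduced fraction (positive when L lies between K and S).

Set K = (0, 0), S = (1, 0), Z = (0, 1), T = (2, -2); any affine frame gives the same invariant.
1. F is the centroid of triangle TZS ⇒ F = (1, -1/3)
2. L is the intersection of line KS and line FT ⇒ L = (4/5, 0)
L = K + t·(S−K) with t = 4/5, so KL:LS = t:(1−t) = 4/5:1/5

KL:LS = 4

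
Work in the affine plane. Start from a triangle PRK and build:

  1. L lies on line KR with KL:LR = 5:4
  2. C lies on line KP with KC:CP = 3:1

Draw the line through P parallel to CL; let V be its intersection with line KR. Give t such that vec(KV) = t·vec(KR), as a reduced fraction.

Set P = (0, 0), R = (1, 0), K = (0, 1); any affine frame gives the same invariant.
1. L lies on line KR with KL:LR = 5:4 ⇒ L = (5/9, 4/9)
2. C lies on line KP with KC:CP = 3:1 ⇒ C = (0, 1/4)
through P parallel to CL: direction (5/9, 7/36); meets KR at V = (20/27, 7/27)
V = K + t·(R−K) with t = 20/27

t = 20/27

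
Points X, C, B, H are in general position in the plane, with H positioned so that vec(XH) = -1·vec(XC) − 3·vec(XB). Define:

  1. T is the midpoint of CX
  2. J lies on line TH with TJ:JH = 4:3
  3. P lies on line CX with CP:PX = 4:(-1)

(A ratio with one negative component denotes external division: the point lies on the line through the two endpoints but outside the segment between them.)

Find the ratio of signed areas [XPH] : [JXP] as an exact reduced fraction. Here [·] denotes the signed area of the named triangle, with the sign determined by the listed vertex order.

[XPH]:[JXP] = 7/4

Assign X = (0, 0), C = (1, 0), B = (0, 1), H = (-1, -3) — the answer is frame-independent, so this choice is without loss of generality.
1. T is the midpoint of CX ⇒ T = (1/2, 0)
2. J lies on line TH with TJ:JH = 4:3 ⇒ J = (-5/14, -12/7)
3. P lies on line CX with CP:PX = 4:(-1) ⇒ P = (-1/3, 0)
2·[XPH] = 1, 2·[JXP] = 4/7
[XPH]:[JXP] = 1:4/7 = 7/4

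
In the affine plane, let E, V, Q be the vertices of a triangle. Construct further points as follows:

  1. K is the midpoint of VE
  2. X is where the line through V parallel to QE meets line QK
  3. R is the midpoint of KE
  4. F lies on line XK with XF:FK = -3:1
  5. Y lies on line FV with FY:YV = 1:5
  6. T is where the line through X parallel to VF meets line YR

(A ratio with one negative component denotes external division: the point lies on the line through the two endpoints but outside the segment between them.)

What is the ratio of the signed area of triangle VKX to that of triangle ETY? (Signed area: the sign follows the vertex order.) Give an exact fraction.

Choose coordinates E = (0, 0), V = (1, 0), Q = (0, 1).
1. K is the midpoint of VE ⇒ K = (1/2, 0)
2. X is where the line through V parallel to QE meets line QK ⇒ X = (1, -1)
3. R is the midpoint of KE ⇒ R = (1/4, 0)
4. F lies on line XK with XF:FK = -3:1 ⇒ F = (1/4, 1/2)
5. Y lies on line FV with FY:YV = 1:5 ⇒ Y = (3/8, 5/12)
6. T is where the line through X parallel to VF meets line YR ⇒ T = (1/8, -5/12)
2·[VKX] = 1/2, 2·[ETY] = 5/24
[VKX]:[ETY] = 1/2:5/24 = 12/5

[VKX]:[ETY] = 12/5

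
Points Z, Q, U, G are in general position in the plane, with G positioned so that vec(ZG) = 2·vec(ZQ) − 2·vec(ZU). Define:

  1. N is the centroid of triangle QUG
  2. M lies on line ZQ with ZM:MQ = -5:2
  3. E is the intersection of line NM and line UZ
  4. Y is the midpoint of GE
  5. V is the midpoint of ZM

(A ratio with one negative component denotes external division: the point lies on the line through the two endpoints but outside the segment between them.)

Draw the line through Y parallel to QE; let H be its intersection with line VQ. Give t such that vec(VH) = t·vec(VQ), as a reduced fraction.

Work in coordinates with Z = (0, 0), Q = (1, 0), U = (0, 1), G = (2, -2).
1. N is the centroid of triangle QUG ⇒ N = (1, -1/3)
2. M lies on line ZQ with ZM:MQ = -5:2 ⇒ M = (5/3, 0)
3. E is the intersection of line NM and line UZ ⇒ E = (0, -5/6)
4. Y is the midpoint of GE ⇒ Y = (1, -17/12)
5. V is the midpoint of ZM ⇒ V = (5/6, 0)
through Y parallel to QE: direction (-1, -5/6); meets VQ at H = (27/10, 0)
H = V + t·(Q−V) with t = 56/5

t = 56/5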